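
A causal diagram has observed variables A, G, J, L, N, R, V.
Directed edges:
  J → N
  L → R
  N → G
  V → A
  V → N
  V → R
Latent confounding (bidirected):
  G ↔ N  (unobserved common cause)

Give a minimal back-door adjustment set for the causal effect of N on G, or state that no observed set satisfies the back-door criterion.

N→G: no observed back-door set.

desc(N)\{N}={G}; candidates ⊆ {A,J,L,R,V}.
N↔G: latent back-door arc(s) into N.
size 0: {}; under {} N still reaches {A,G,J,R,V} ∋ G.
size 1: {A}, {J}, {L} …(+2); under {A} N still reaches {G,J,R,V} ∋ G.
size 2: {A,J}, {A,L}, {A,R} …(+7); under {A,J} N still reaches {G,R,V} ∋ G.
N↔G cannot be blocked by any observed set — no back-door set.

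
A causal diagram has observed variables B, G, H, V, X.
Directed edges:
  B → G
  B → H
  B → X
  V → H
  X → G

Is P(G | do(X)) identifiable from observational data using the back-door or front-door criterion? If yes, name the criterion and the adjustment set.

desc(X)\{X}={G}; candidates ⊆ {B,H,V}.
size 0: {}; under {} X still reaches {B,G,H} ∋ G.
{B}: X⊥G given {B} in G with X→· removed — back-door holds.
P(G|do(X)) = Σ_{B} P(G|X,B)·P(B).

P(G|do(X)): backdoor, adjust for {B}.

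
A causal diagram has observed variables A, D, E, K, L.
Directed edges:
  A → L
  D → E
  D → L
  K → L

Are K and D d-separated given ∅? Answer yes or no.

Bayes-Ball from K | ∅ reaches {L}.
D ∉ reach(K|∅) ⇒ K ⊥ D | ∅.

Yes — K ⊥ D | ∅.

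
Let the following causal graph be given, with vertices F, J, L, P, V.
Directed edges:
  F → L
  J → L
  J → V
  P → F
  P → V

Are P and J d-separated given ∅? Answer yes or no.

Yes — P ⊥ J | ∅.

Bayes-Ball from P | ∅ reaches {F,L,V}.
J ∉ reach(P|∅) ⇒ P ⊥ J | ∅.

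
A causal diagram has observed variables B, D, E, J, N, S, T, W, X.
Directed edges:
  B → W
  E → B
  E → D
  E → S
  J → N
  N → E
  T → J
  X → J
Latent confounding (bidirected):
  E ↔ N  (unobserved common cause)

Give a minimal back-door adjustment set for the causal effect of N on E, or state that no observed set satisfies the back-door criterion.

N→E: no observed back-door set.

desc(N)\{N}={B,D,E,S,W}; candidates ⊆ {J,T,X}.
N↔E: latent back-door arc(s) into N.
size 0: {}; under {} N still reaches {B,D,E,J,S,T,W,X} ∋ E.
size 1: {J}, {T}, {X}; under {J} N still reaches {B,D,E,S,W} ∋ E.
size 2: {J,T}, {J,X}, {T,X}; under {J,T} N still reaches {B,D,E,S,W} ∋ E.
N↔E cannot be blocked by any observed set — no back-door set.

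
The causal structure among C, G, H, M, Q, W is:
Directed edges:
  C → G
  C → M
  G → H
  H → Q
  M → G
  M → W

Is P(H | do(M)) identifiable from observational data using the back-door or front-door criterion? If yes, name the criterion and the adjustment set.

desc(M)\{M}={G,H,Q,W}; candidates ⊆ {C}.
size 0: {}; under {} M still reaches {C,G,H,Q} ∋ H.
{C}: M⊥H given {C} in G with M→· removed — back-door holds.
P(H|do(M)) = Σ_{C} P(H|M,C)·P(C).

P(H|do(M)): backdoor, adjust for {C}.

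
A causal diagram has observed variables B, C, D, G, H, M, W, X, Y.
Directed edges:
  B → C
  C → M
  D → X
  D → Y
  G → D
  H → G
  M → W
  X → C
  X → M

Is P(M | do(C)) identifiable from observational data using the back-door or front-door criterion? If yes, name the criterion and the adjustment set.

desc(C)\{C}={M,W}; candidates ⊆ {B,D,G,H,X,Y}.
size 0: {}; under {} C still reaches {B,D,G,H,M,W,X,Y} ∋ M.
{X}: C⊥M given {X} in G with C→· removed — back-door holds.
P(M|do(C)) = Σ_{X} P(M|C,X)·P(X).

P(M|do(C)): backdoor, adjust for {X}.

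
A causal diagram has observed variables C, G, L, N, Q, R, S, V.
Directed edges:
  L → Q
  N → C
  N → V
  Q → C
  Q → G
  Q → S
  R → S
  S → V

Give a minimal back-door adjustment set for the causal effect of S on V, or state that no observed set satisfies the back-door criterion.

S→V: minimal back-door set ∅.

desc(S)\{S}={V}; candidates ⊆ {C,G,L,N,Q,R}.
∅: S⊥V given ∅ in G with S→· removed — back-door holds.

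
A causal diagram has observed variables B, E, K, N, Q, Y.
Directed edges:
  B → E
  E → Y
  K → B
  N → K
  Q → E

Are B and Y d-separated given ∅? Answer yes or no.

No — B and Y are d-connected given ∅.

Bayes-Ball from B | ∅ reaches {E,K,N,Y}.
Y ∈ reach(B|∅) ⇒ B ⊥̸ Y | ∅.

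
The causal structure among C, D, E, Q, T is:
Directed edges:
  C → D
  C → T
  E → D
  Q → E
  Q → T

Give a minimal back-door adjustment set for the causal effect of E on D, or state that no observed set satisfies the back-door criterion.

desc(E)\{E}={D}; candidates ⊆ {C,Q,T}.
∅: E⊥D given ∅ in G with E→· removed — back-door holds.

E→D: minimal back-door set ∅.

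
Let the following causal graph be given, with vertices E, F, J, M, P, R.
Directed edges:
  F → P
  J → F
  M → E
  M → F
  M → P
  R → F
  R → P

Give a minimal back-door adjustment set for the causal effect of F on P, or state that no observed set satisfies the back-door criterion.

desc(F)\{F}={P}; candidates ⊆ {E,J,M,R}.
size 0: {}; under {} F still reaches {E,J,M,P,R} ∋ P.
size 1: {E}, {J}, {M} …(+1); under {E} F still reaches {J,M,P,R} ∋ P.
{M,R}: F⊥P given {M,R} in G with F→· removed — back-door holds.

F→P: minimal back-door set {M, R}.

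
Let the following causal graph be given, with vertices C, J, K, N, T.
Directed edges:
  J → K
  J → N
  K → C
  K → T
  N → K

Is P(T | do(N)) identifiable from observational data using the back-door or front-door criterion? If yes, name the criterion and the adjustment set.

desc(N)\{N}={C,K,T}; candidates ⊆ {J}.
size 0: {}; under {} N still reaches {C,J,K,T} ∋ T.
{J}: N⊥T given {J} in G with N→· removed — back-door holds.
P(T|do(N)) = Σ_{J} P(T|N,J)·P(J).

P(T|do(N)): backdoor, adjust for {J}.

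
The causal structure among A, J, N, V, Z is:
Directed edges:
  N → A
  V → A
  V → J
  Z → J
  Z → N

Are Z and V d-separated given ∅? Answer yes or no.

Yes — Z ⊥ V | ∅.

Bayes-Ball from Z | ∅ reaches {A,J,N}.
V ∉ reach(Z|∅) ⇒ Z ⊥ V | ∅.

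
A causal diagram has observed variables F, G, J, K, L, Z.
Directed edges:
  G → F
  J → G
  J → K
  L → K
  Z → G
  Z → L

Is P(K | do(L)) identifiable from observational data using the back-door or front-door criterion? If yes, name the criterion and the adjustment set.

desc(L)\{L}={K}; candidates ⊆ {F,G,J,Z}.
∅: L⊥K given ∅ in G with L→· removed — back-door holds.
P(K|do(L)) = P(K|L) — no adjustment needed.

P(K|do(L)): backdoor, adjust for ∅.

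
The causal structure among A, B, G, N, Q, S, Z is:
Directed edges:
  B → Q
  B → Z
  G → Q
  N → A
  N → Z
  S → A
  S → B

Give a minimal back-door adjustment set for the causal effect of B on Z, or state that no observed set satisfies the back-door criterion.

B→Z: minimal back-door set ∅.

desc(B)\{B}={Q,Z}; candidates ⊆ {A,G,N,S}.
∅: B⊥Z given ∅ in G with B→· removed — back-door holds.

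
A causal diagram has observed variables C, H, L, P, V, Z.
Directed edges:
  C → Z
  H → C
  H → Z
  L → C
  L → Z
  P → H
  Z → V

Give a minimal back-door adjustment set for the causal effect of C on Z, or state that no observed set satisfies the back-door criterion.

desc(C)\{C}={V,Z}; candidates ⊆ {H,L,P}.
size 0: {}; under {} C still reaches {H,L,P,V,Z} ∋ Z.
size 1: {H}, {L}, {P}; under {H} C still reaches {L,V,Z} ∋ Z.
{H,L}: C⊥Z given {H,L} in G with C→· removed — back-door holds.

C→Z: minimal back-door set {H, L}.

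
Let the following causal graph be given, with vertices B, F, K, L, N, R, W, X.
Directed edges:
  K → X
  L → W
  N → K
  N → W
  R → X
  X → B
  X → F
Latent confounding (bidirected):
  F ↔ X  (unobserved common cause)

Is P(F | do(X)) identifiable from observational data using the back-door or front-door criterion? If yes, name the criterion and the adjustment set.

desc(X)\{X}={B,F}; candidates ⊆ {K,L,N,R,W}.
X↔F: latent back-door arc(s) into X.
size 0: {}; under {} X still reaches {F,K,N,R,W} ∋ F.
size 1: {K}, {L}, {N} …(+2); under {K} X still reaches {F,R} ∋ F.
size 2: {K,L}, {K,N}, {K,R} …(+7); under {K,L} X still reaches {F,R} ∋ F.
X↔F cannot be blocked by any observed set — no back-door set.
No mediator lies on a directed X→…→F path.
Neither criterion identifies P(F|do(X)) in this graph.

P(F|do(X)): not identifiable (no BD/FD set).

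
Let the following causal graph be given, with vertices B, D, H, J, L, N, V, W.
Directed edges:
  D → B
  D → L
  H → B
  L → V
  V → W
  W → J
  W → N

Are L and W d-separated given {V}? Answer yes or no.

Yes — L ⊥ W | {V}.

Bayes-Ball from L | {V} reaches {B,D}.
W ∉ reach(L|{V}) ⇒ L ⊥ W | {V}.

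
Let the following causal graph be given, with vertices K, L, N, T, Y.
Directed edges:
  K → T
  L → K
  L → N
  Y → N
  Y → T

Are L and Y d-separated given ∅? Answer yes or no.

Yes — L ⊥ Y | ∅.

Bayes-Ball from L | ∅ reaches {K,N,T}.
Y ∉ reach(L|∅) ⇒ L ⊥ Y | ∅.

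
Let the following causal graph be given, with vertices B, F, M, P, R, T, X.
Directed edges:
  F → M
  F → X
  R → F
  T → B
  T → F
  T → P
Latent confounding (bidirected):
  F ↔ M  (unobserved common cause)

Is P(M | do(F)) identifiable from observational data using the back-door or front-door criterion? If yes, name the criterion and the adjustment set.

desc(F)\{F}={M,X}; candidates ⊆ {B,P,R,T}.
F↔M: latent back-door arc(s) into F.
size 0: {}; under {} F still reaches {B,M,P,R,T} ∋ M.
size 1: {B}, {P}, {R} …(+1); under {B} F still reaches {M,P,R,T} ∋ M.
size 2: {B,P}, {B,R}, {B,T} …(+3); under {B,P} F still reaches {M,R,T} ∋ M.
F↔M cannot be blocked by any observed set — no back-door set.
No mediator lies on a directed F→…→M path.
Neither criterion identifies P(M|do(F)) in this graph.

P(M|do(F)): not identifiable (no BD/FD set).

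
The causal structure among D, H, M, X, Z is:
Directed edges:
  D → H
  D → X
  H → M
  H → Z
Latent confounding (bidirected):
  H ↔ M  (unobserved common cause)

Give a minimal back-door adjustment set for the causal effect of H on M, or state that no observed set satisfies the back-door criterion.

desc(H)\{H}={M,Z}; candidates ⊆ {D,X}.
H↔M: latent back-door arc(s) into H.
size 0: {}; under {} H still reaches {D,M,X} ∋ M.
size 1: {D}, {X}; under {D} H still reaches {M} ∋ M.
size 2: {D,X}; under {D,X} H still reaches {M} ∋ M.
H↔M cannot be blocked by any observed set — no back-door set.

H→M: no observed back-door set.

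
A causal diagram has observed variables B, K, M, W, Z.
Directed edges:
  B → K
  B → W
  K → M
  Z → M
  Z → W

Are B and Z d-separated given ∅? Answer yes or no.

Yes — B ⊥ Z | ∅.

Bayes-Ball from B | ∅ reaches {K,M,W}.
Z ∉ reach(B|∅) ⇒ B ⊥ Z | ∅.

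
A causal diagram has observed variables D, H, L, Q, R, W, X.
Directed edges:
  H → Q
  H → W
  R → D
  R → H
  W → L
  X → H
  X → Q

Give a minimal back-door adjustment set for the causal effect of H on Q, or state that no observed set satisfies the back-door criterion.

H→Q: minimal back-door set {X}.

desc(H)\{H}={L,Q,W}; candidates ⊆ {D,R,X}.
size 0: {}; under {} H still reaches {D,Q,R,X} ∋ Q.
{X}: H⊥Q given {X} in G with H→· removed — back-door holds.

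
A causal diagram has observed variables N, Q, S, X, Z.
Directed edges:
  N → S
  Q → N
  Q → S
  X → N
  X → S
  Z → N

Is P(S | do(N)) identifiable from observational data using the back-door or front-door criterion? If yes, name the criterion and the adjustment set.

P(S|do(N)): backdoor, adjust for {Q, X}.

desc(N)\{N}={S}; candidates ⊆ {Q,X,Z}.
size 0: {}; under {} N still reaches {Q,S,X,Z} ∋ S.
size 1: {Q}, {X}, {Z}; under {Q} N still reaches {S,X,Z} ∋ S.
{Q,X}: N⊥S given {Q,X} in G with N→· removed — back-door holds.
P(S|do(N)) = Σ_{Q,X} P(S|N,Q,X)·P(Q,X).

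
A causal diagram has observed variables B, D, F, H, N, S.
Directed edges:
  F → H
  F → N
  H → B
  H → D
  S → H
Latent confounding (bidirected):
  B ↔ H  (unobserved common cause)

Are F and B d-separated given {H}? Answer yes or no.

No — F and B are d-connected given {H}.

Bayes-Ball from F | {H} reaches {B,N,S}.
B ∈ reach(F|{H}) ⇒ F ⊥̸ B | {H}.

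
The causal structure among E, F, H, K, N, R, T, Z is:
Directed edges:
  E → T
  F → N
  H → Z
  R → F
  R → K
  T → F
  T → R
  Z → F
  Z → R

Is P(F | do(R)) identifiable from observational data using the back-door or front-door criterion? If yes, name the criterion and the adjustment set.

P(F|do(R)): backdoor, adjust for {T, Z}.

desc(R)\{R}={F,K,N}; candidates ⊆ {E,H,T,Z}.
size 0: {}; under {} R still reaches {E,F,H,N,T,Z} ∋ F.
size 1: {E}, {H}, {T} …(+1); under {E} R still reaches {F,H,N,T,Z} ∋ F.
{T,Z}: R⊥F given {T,Z} in G with R→· removed — back-door holds.
P(F|do(R)) = Σ_{T,Z} P(F|R,T,Z)·P(T,Z).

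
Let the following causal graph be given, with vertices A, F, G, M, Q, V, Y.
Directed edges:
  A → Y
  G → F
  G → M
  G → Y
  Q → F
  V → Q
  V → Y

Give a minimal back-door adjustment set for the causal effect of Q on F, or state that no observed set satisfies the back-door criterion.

Q→F: minimal back-door set ∅.

desc(Q)\{Q}={F}; candidates ⊆ {A,G,M,V,Y}.
∅: Q⊥F given ∅ in G with Q→· removed — back-door holds.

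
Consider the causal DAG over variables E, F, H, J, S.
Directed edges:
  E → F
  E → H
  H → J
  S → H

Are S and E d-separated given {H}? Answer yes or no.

No — S and E are d-connected given {H}.

Bayes-Ball from S | {H} reaches {E,F}.
E ∈ reach(S|{H}) ⇒ S ⊥̸ E | {H}.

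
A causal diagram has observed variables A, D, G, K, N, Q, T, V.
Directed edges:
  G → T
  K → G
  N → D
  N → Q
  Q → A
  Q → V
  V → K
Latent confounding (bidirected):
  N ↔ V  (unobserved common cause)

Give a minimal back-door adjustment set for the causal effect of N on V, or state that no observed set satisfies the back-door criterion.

N→V: no observed back-door set.

desc(N)\{N}={A,D,G,K,Q,T,V}; candidates ⊆ {—}.
N↔V: latent back-door arc(s) into N.
size 0: {}; under {} N still reaches {G,K,T,V} ∋ V.
N↔V cannot be blocked by any observed set — no back-door set.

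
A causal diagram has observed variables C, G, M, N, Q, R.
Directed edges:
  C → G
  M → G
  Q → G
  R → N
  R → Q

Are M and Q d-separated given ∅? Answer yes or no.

Yes — M ⊥ Q | ∅.

Bayes-Ball from M | ∅ reaches {G}.
Q ∉ reach(M|∅) ⇒ M ⊥ Q | ∅.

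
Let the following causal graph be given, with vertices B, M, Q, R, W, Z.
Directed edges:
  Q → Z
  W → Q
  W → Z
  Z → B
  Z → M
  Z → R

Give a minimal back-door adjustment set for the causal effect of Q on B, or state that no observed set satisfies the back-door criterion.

Q→B: minimal back-door set {W}.

desc(Q)\{Q}={B,M,R,Z}; candidates ⊆ {W}.
size 0: {}; under {} Q still reaches {B,M,R,W,Z} ∋ B.
{W}: Q⊥B given {W} in G with Q→· removed — back-door holds.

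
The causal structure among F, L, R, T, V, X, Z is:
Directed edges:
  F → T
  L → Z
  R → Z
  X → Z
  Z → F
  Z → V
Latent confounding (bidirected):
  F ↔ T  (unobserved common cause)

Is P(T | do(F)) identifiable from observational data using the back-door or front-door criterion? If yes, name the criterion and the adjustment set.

P(T|do(F)): not identifiable (no BD/FD set).

desc(F)\{F}={T}; candidates ⊆ {L,R,V,X,Z}.
F↔T: latent back-door arc(s) into F.
size 0: {}; under {} F still reaches {L,R,T,V,X,Z} ∋ T.
size 1: {L}, {R}, {V} …(+2); under {L} F still reaches {R,T,V,X,Z} ∋ T.
size 2: {L,R}, {L,V}, {L,X} …(+7); under {L,R} F still reaches {T,V,X,Z} ∋ T.
F↔T cannot be blocked by any observed set — no back-door set.
No mediator lies on a directed F→…→T path.
Neither criterion identifies P(T|do(F)) in this graph.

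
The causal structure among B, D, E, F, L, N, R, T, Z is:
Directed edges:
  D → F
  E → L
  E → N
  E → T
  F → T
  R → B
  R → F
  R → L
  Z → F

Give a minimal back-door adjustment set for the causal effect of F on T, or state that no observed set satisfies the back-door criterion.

F→T: minimal back-door set ∅.

desc(F)\{F}={T}; candidates ⊆ {B,D,E,L,N,R,Z}.
∅: F⊥T given ∅ in G with F→· removed — back-door holds.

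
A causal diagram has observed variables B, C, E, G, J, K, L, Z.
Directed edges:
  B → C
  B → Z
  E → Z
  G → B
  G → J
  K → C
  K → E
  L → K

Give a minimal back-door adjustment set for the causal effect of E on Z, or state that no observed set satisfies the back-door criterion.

desc(E)\{E}={Z}; candidates ⊆ {B,C,G,J,K,L}.
∅: E⊥Z given ∅ in G with E→· removed — back-door holds.

E→Z: minimal back-door set ∅.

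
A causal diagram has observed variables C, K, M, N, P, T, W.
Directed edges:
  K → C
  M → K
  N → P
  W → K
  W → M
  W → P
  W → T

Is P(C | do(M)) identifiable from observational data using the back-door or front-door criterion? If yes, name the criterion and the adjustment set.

P(C|do(M)): backdoor, adjust for {W}.

desc(M)\{M}={C,K}; candidates ⊆ {N,P,T,W}.
size 0: {}; under {} M still reaches {C,K,P,T,W} ∋ C.
{W}: M⊥C given {W} in G with M→· removed — back-door holds.
P(C|do(M)) = Σ_{W} P(C|M,W)·P(W).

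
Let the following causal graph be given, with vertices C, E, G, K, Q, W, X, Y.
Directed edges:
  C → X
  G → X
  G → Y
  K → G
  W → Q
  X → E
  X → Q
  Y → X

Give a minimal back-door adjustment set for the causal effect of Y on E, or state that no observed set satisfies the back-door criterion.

Y→E: minimal back-door set {G}.

desc(Y)\{Y}={E,Q,X}; candidates ⊆ {C,G,K,W}.
size 0: {}; under {} Y still reaches {E,G,K,Q,X} ∋ E.
{G}: Y⊥E given {G} in G with Y→· removed — back-door holds.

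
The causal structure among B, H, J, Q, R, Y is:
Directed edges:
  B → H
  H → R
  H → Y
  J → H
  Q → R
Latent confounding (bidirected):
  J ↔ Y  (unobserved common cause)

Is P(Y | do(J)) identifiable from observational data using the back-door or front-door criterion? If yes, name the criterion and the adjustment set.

desc(J)\{J}={H,R,Y}; candidates ⊆ {B,Q}.
J↔Y: latent back-door arc(s) into J.
size 0: {}; under {} J still reaches {Y} ∋ Y.
size 1: {B}, {Q}; under {B} J still reaches {Y} ∋ Y.
size 2: {B,Q}; under {B,Q} J still reaches {Y} ∋ Y.
J↔Y cannot be blocked by any observed set — no back-door set.
{H}: (i) intercepts every directed J→Y path; (ii) no back-door J→{H}; (iii) {J} blocks every back-door {H}→Y. Front-door holds.
P(Y|do(J)) = Σ_{H} P(H|J) Σ_{J'} P(Y|H,J')P(J').

P(Y|do(J)): frontdoor, adjust for {H}.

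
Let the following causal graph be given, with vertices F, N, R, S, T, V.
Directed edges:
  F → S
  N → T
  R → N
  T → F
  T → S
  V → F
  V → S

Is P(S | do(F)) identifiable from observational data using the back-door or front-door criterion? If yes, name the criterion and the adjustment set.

P(S|do(F)): backdoor, adjust for {T, V}.

desc(F)\{F}={S}; candidates ⊆ {N,R,T,V}.
size 0: {}; under {} F still reaches {N,R,S,T,V} ∋ S.
size 1: {N}, {R}, {T} …(+1); under {N} F still reaches {S,T,V} ∋ S.
{T,V}: F⊥S given {T,V} in G with F→· removed — back-door holds.
P(S|do(F)) = Σ_{T,V} P(S|F,T,V)·P(T,V).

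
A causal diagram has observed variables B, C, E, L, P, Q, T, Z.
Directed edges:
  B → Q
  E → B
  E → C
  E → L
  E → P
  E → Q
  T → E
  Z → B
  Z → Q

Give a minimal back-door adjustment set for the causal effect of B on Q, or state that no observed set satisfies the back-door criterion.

B→Q: minimal back-door set {E, Z}.

desc(B)\{B}={Q}; candidates ⊆ {C,E,L,P,T,Z}.
size 0: {}; under {} B still reaches {C,E,L,P,Q,T,Z} ∋ Q.
size 1: {C}, {E}, {L} …(+3); under {C} B still reaches {E,L,P,Q,T,Z} ∋ Q.
{E,Z}: B⊥Q given {E,Z} in G with B→· removed — back-door holds.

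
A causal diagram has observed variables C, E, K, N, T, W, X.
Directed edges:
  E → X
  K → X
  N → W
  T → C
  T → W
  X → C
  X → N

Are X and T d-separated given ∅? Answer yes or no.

Bayes-Ball from X | ∅ reaches {C,E,K,N,W}.
T ∉ reach(X|∅) ⇒ X ⊥ T | ∅.

Yes — X ⊥ T | ∅.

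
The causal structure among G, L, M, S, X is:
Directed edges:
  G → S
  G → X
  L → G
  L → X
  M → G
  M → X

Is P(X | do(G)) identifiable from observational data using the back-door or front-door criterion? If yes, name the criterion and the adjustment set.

desc(G)\{G}={S,X}; candidates ⊆ {L,M}.
size 0: {}; under {} G still reaches {L,M,X} ∋ X.
size 1: {L}, {M}; under {L} G still reaches {M,X} ∋ X.
{L,M}: G⊥X given {L,M} in G with G→· removed — back-door holds.
P(X|do(G)) = Σ_{L,M} P(X|G,L,M)·P(L,M).

P(X|do(G)): backdoor, adjust for {L, M}.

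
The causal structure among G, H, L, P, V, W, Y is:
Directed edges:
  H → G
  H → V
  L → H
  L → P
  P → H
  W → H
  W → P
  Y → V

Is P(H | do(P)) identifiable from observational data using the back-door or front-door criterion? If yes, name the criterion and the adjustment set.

desc(P)\{P}={G,H,V}; candidates ⊆ {L,W,Y}.
size 0: {}; under {} P still reaches {G,H,L,V,W} ∋ H.
size 1: {L}, {W}, {Y}; under {L} P still reaches {G,H,V,W} ∋ H.
{L,W}: P⊥H given {L,W} in G with P→· removed — back-door holds.
P(H|do(P)) = Σ_{L,W} P(H|P,L,W)·P(L,W).

P(H|do(P)): backdoor, adjust for {L, W}.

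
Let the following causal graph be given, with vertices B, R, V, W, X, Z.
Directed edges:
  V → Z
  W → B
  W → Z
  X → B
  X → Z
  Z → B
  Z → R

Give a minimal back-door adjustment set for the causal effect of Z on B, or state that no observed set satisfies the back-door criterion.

desc(Z)\{Z}={B,R}; candidates ⊆ {V,W,X}.
size 0: {}; under {} Z still reaches {B,V,W,X} ∋ B.
size 1: {V}, {W}, {X}; under {V} Z still reaches {B,W,X} ∋ B.
{W,X}: Z⊥B given {W,X} in G with Z→· removed — back-door holds.

Z→B: minimal back-door set {W, X}.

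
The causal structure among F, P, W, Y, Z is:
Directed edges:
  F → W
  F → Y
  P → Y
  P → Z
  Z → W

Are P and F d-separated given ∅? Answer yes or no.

Bayes-Ball from P | ∅ reaches {W,Y,Z}.
F ∉ reach(P|∅) ⇒ P ⊥ F | ∅.

Yes — P ⊥ F | ∅.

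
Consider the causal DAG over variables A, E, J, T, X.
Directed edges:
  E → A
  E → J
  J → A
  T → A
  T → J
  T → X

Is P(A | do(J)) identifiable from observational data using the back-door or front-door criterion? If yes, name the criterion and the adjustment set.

desc(J)\{J}={A}; candidates ⊆ {E,T,X}.
size 0: {}; under {} J still reaches {A,E,T,X} ∋ A.
size 1: {E}, {T}, {X}; under {E} J still reaches {A,T,X} ∋ A.
{E,T}: J⊥A given {E,T} in G with J→· removed — back-door holds.
P(A|do(J)) = Σ_{E,T} P(A|J,E,T)·P(E,T).

P(A|do(J)): backdoor, adjust for {E, T}.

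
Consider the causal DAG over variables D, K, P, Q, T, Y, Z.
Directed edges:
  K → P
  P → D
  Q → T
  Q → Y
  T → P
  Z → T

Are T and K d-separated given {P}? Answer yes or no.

Bayes-Ball from T | {P} reaches {K,Q,Y,Z}.
K ∈ reach(T|{P}) ⇒ T ⊥̸ K | {P}.

No — T and K are d-connected given {P}.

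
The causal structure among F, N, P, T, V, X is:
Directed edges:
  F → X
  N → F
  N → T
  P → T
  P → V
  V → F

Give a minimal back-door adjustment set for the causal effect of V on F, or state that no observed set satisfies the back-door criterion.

desc(V)\{V}={F,X}; candidates ⊆ {N,P,T}.
∅: V⊥F given ∅ in G with V→· removed — back-door holds.

V→F: minimal back-door set ∅.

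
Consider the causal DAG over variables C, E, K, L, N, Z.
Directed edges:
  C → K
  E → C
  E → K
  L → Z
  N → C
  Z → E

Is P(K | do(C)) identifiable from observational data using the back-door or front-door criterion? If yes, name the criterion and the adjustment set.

desc(C)\{C}={K}; candidates ⊆ {E,L,N,Z}.
size 0: {}; under {} C still reaches {E,K,L,N,Z} ∋ K.
{E}: C⊥K given {E} in G with C→· removed — back-door holds.
P(K|do(C)) = Σ_{E} P(K|C,E)·P(E).

P(K|do(C)): backdoor, adjust for {E}.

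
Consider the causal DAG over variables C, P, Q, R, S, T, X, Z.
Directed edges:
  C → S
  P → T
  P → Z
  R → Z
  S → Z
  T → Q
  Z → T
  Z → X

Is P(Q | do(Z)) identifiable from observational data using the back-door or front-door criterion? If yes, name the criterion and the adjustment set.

desc(Z)\{Z}={Q,T,X}; candidates ⊆ {C,P,R,S}.
size 0: {}; under {} Z still reaches {C,P,Q,R,S,T} ∋ Q.
{P}: Z⊥Q given {P} in G with Z→· removed — back-door holds.
P(Q|do(Z)) = Σ_{P} P(Q|Z,P)·P(P).

P(Q|do(Z)): backdoor, adjust for {P}.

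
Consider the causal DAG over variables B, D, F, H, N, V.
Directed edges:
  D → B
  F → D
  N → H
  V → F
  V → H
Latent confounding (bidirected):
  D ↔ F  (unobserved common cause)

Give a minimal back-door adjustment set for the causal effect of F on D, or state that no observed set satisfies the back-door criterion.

F→D: no observed back-door set.

desc(F)\{F}={B,D}; candidates ⊆ {H,N,V}.
F↔D: latent back-door arc(s) into F.
size 0: {}; under {} F still reaches {B,D,H,V} ∋ D.
size 1: {H}, {N}, {V}; under {H} F still reaches {B,D,N,V} ∋ D.
size 2: {H,N}, {H,V}, {N,V}; under {H,N} F still reaches {B,D,V} ∋ D.
F↔D cannot be blocked by any observed set — no back-door set.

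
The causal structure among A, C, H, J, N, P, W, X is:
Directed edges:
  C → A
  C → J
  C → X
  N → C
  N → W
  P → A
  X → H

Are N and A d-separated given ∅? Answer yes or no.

No — N and A are d-connected given ∅.

Bayes-Ball from N | ∅ reaches {A,C,H,J,W,X}.
A ∈ reach(N|∅) ⇒ N ⊥̸ A | ∅.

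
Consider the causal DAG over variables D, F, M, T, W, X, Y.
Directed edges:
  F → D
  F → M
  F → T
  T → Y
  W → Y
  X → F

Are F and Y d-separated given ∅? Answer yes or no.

No — F and Y are d-connected given ∅.

Bayes-Ball from F | ∅ reaches {D,M,T,X,Y}.
Y ∈ reach(F|∅) ⇒ F ⊥̸ Y | ∅.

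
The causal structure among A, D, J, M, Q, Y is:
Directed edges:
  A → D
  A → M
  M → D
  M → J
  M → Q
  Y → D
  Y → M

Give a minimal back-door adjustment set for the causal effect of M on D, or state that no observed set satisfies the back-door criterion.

desc(M)\{M}={D,J,Q}; candidates ⊆ {A,Y}.
size 0: {}; under {} M still reaches {A,D,Y} ∋ D.
size 1: {A}, {Y}; under {A} M still reaches {D,Y} ∋ D.
{A,Y}: M⊥D given {A,Y} in G with M→· removed — back-door holds.

M→D: minimal back-door set {A, Y}.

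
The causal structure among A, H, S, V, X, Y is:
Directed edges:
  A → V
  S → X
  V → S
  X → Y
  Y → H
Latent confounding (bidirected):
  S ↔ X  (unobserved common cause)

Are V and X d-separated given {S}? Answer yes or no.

No — V and X are d-connected given {S}.

Bayes-Ball from V | {S} reaches {A,H,X,Y}.
X ∈ reach(V|{S}) ⇒ V ⊥̸ X | {S}.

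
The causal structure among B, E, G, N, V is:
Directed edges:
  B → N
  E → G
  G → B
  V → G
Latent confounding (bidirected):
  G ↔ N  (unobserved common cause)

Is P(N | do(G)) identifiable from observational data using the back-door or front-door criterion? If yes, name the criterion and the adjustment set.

desc(G)\{G}={B,N}; candidates ⊆ {E,V}.
G↔N: latent back-door arc(s) into G.
size 0: {}; under {} G still reaches {E,N,V} ∋ N.
size 1: {E}, {V}; under {E} G still reaches {N,V} ∋ N.
size 2: {E,V}; under {E,V} G still reaches {N} ∋ N.
G↔N cannot be blocked by any observed set — no back-door set.
{B}: (i) intercepts every directed G→N path; (ii) no back-door G→{B}; (iii) {G} blocks every back-door {B}→N. Front-door holds.
P(N|do(G)) = Σ_{B} P(B|G) Σ_{G'} P(N|B,G')P(G').

P(N|do(G)): frontdoor, adjust for {B}.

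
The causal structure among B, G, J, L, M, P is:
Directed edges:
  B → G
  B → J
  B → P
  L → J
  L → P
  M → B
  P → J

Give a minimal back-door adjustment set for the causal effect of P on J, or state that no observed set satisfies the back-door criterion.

desc(P)\{P}={J}; candidates ⊆ {B,G,L,M}.
size 0: {}; under {} P still reaches {B,G,J,L,M} ∋ J.
size 1: {B}, {G}, {L} …(+1); under {B} P still reaches {J,L} ∋ J.
{B,L}: P⊥J given {B,L} in G with P→· removed — back-door holds.

P→J: minimal back-door set {B, L}.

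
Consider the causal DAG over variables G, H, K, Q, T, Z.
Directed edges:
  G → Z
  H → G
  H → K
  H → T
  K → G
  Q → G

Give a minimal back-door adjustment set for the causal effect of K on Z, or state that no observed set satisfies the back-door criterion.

K→Z: minimal back-door set {H}.

desc(K)\{K}={G,Z}; candidates ⊆ {H,Q,T}.
size 0: {}; under {} K still reaches {G,H,T,Z} ∋ Z.
{H}: K⊥Z given {H} in G with K→· removed — back-door holds.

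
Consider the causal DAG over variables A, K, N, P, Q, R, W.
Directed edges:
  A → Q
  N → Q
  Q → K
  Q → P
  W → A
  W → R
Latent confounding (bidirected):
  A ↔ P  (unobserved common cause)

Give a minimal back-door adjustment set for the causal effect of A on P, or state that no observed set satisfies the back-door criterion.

desc(A)\{A}={K,P,Q}; candidates ⊆ {N,R,W}.
A↔P: latent back-door arc(s) into A.
size 0: {}; under {} A still reaches {P,R,W} ∋ P.
size 1: {N}, {R}, {W}; under {N} A still reaches {P,R,W} ∋ P.
size 2: {N,R}, {N,W}, {R,W}; under {N,R} A still reaches {P,W} ∋ P.
A↔P cannot be blocked by any observed set — no back-door set.

A→P: no observed back-door set.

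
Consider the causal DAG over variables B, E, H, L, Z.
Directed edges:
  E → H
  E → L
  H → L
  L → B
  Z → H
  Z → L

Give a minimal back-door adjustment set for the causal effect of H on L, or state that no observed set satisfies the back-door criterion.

desc(H)\{H}={B,L}; candidates ⊆ {E,Z}.
size 0: {}; under {} H still reaches {B,E,L,Z} ∋ L.
size 1: {E}, {Z}; under {E} H still reaches {B,L,Z} ∋ L.
{E,Z}: H⊥L given {E,Z} in G with H→· removed — back-door holds.

H→L: minimal back-door set {E, Z}.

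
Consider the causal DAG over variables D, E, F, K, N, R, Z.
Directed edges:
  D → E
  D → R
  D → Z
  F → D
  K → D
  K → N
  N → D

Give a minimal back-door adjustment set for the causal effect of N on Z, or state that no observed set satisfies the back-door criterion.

N→Z: minimal back-door set {K}.

desc(N)\{N}={D,E,R,Z}; candidates ⊆ {F,K}.
size 0: {}; under {} N still reaches {D,E,K,R,Z} ∋ Z.
{K}: N⊥Z given {K} in G with N→· removed — back-door holds.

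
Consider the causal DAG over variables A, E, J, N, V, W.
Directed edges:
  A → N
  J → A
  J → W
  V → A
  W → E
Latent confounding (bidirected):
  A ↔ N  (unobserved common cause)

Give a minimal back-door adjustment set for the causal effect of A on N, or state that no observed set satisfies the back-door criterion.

desc(A)\{A}={N}; candidates ⊆ {E,J,V,W}.
A↔N: latent back-door arc(s) into A.
size 0: {}; under {} A still reaches {E,J,N,V,W} ∋ N.
size 1: {E}, {J}, {V} …(+1); under {E} A still reaches {J,N,V,W} ∋ N.
size 2: {E,J}, {E,V}, {E,W} …(+3); under {E,J} A still reaches {N,V} ∋ N.
A↔N cannot be blocked by any observed set — no back-door set.

A→N: no observed back-door set.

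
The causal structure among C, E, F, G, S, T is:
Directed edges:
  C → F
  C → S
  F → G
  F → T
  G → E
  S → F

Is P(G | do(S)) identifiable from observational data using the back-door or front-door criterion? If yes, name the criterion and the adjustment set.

desc(S)\{S}={E,F,G,T}; candidates ⊆ {C}.
size 0: {}; under {} S still reaches {C,E,F,G,T} ∋ G.
{C}: S⊥G given {C} in G with S→· removed — back-door holds.
P(G|do(S)) = Σ_{C} P(G|S,C)·P(C).

P(G|do(S)): backdoor, adjust for {C}.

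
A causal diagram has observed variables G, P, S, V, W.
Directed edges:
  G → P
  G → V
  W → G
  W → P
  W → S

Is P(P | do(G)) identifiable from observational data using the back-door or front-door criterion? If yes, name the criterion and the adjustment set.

P(P|do(G)): backdoor, adjust for {W}.

desc(G)\{G}={P,V}; candidates ⊆ {S,W}.
size 0: {}; under {} G still reaches {P,S,W} ∋ P.
{W}: G⊥P given {W} in G with G→· removed — back-door holds.
P(P|do(G)) = Σ_{W} P(P|G,W)·P(W).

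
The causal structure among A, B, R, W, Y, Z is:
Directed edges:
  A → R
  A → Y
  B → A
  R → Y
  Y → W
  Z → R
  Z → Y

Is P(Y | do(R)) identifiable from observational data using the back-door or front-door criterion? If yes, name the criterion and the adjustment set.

P(Y|do(R)): backdoor, adjust for {A, Z}.

desc(R)\{R}={W,Y}; candidates ⊆ {A,B,Z}.
size 0: {}; under {} R still reaches {A,B,W,Y,Z} ∋ Y.
size 1: {A}, {B}, {Z}; under {A} R still reaches {W,Y,Z} ∋ Y.
{A,Z}: R⊥Y given {A,Z} in G with R→· removed — back-door holds.
P(Y|do(R)) = Σ_{A,Z} P(Y|R,A,Z)·P(A,Z).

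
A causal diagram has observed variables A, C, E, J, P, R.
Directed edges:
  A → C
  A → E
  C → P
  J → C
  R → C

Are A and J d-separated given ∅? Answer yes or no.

Bayes-Ball from A | ∅ reaches {C,E,P}.
J ∉ reach(A|∅) ⇒ A ⊥ J | ∅.

Yes — A ⊥ J | ∅.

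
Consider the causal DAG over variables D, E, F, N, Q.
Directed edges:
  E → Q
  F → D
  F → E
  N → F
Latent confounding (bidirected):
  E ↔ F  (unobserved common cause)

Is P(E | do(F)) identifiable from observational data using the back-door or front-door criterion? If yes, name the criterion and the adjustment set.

desc(F)\{F}={D,E,Q}; candidates ⊆ {N}.
F↔E: latent back-door arc(s) into F.
size 0: {}; under {} F still reaches {E,N,Q} ∋ E.
size 1: {N}; under {N} F still reaches {E,Q} ∋ E.
F↔E cannot be blocked by any observed set — no back-door set.
No mediator lies on a directed F→…→E path.
Neither criterion identifies P(E|do(F)) in this graph.

P(E|do(F)): not identifiable (no BD/FD set).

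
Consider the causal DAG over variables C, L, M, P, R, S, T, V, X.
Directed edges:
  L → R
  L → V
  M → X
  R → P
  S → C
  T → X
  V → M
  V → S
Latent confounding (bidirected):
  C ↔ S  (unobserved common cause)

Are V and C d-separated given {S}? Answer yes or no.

No — V and C are d-connected given {S}.

Bayes-Ball from V | {S} reaches {C,L,M,P,R,X}.
C ∈ reach(V|{S}) ⇒ V ⊥̸ C | {S}.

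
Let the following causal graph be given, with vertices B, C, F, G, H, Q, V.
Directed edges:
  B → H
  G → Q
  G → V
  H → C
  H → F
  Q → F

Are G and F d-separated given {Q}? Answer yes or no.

Yes — G ⊥ F | {Q}.

Bayes-Ball from G | {Q} reaches {V}.
F ∉ reach(G|{Q}) ⇒ G ⊥ F | {Q}.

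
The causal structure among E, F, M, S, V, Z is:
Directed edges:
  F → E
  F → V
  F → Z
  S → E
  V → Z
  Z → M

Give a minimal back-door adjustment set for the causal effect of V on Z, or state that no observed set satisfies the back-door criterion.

V→Z: minimal back-door set {F}.

desc(V)\{V}={M,Z}; candidates ⊆ {E,F,S}.
size 0: {}; under {} V still reaches {E,F,M,Z} ∋ Z.
{F}: V⊥Z given {F} in G with V→· removed — back-door holds.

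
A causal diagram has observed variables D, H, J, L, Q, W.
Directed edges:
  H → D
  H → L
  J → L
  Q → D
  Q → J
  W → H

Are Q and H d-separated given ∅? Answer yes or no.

Yes — Q ⊥ H | ∅.

Bayes-Ball from Q | ∅ reaches {D,J,L}.
H ∉ reach(Q|∅) ⇒ Q ⊥ H | ∅.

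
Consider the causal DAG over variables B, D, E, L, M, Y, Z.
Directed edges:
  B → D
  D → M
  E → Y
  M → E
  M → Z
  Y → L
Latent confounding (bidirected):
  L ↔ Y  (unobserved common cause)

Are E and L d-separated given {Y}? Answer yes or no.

Bayes-Ball from E | {Y} reaches {B,D,L,M,Z}.
L ∈ reach(E|{Y}) ⇒ E ⊥̸ L | {Y}.

No — E and L are d-connected given {Y}.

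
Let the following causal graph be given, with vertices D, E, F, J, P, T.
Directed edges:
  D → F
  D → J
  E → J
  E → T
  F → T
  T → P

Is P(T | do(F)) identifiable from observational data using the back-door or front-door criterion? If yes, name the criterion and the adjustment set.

P(T|do(F)): backdoor, adjust for ∅.

desc(F)\{F}={P,T}; candidates ⊆ {D,E,J}.
∅: F⊥T given ∅ in G with F→· removed — back-door holds.
P(T|do(F)) = P(T|F) — no adjustment needed.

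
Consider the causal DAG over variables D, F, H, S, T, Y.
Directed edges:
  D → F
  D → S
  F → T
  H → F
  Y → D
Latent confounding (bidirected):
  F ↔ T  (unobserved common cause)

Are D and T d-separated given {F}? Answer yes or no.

No — D and T are d-connected given {F}.

Bayes-Ball from D | {F} reaches {H,S,T,Y}.
T ∈ reach(D|{F}) ⇒ D ⊥̸ T | {F}.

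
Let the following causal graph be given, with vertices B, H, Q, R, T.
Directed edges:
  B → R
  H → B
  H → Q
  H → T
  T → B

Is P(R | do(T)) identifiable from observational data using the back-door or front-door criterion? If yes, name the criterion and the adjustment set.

desc(T)\{T}={B,R}; candidates ⊆ {H,Q}.
size 0: {}; under {} T still reaches {B,H,Q,R} ∋ R.
{H}: T⊥R given {H} in G with T→· removed — back-door holds.
P(R|do(T)) = Σ_{H} P(R|T,H)·P(H).

P(R|do(T)): backdoor, adjust for {H}.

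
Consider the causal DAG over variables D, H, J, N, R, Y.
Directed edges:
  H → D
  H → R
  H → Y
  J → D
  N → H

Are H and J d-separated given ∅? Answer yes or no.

Bayes-Ball from H | ∅ reaches {D,N,R,Y}.
J ∉ reach(H|∅) ⇒ H ⊥ J | ∅.

Yes — H ⊥ J | ∅.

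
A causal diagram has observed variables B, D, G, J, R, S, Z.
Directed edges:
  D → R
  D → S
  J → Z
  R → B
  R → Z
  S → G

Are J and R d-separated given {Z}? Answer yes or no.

Bayes-Ball from J | {Z} reaches {B,D,G,R,S}.
R ∈ reach(J|{Z}) ⇒ J ⊥̸ R | {Z}.

No — J and R are d-connected given {Z}.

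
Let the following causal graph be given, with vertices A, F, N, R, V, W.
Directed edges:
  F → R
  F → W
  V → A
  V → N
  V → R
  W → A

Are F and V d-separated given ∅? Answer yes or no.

Bayes-Ball from F | ∅ reaches {A,R,W}.
V ∉ reach(F|∅) ⇒ F ⊥ V | ∅.

Yes — F ⊥ V | ∅.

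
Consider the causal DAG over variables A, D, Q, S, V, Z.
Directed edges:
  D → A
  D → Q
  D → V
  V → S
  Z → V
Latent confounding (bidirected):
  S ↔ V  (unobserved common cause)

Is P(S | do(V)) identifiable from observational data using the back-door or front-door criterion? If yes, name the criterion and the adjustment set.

P(S|do(V)): not identifiable (no BD/FD set).

desc(V)\{V}={S}; candidates ⊆ {A,D,Q,Z}.
V↔S: latent back-door arc(s) into V.
size 0: {}; under {} V still reaches {A,D,Q,S,Z} ∋ S.
size 1: {A}, {D}, {Q} …(+1); under {A} V still reaches {D,Q,S,Z} ∋ S.
size 2: {A,D}, {A,Q}, {A,Z} …(+3); under {A,D} V still reaches {S,Z} ∋ S.
V↔S cannot be blocked by any observed set — no back-door set.
No mediator lies on a directed V→…→S path.
Neither criterion identifies P(S|do(V)) in this graph.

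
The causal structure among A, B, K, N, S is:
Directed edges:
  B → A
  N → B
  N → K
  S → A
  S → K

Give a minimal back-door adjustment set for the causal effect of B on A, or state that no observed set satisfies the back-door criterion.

B→A: minimal back-door set ∅.

desc(B)\{B}={A}; candidates ⊆ {K,N,S}.
∅: B⊥A given ∅ in G with B→· removed — back-door holds.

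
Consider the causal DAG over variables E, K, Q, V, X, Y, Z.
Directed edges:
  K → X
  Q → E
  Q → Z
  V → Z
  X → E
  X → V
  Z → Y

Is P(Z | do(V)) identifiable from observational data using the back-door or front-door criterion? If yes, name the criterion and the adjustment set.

desc(V)\{V}={Y,Z}; candidates ⊆ {E,K,Q,X}.
∅: V⊥Z given ∅ in G with V→· removed — back-door holds.
P(Z|do(V)) = P(Z|V) — no adjustment needed.

P(Z|do(V)): backdoor, adjust for ∅.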